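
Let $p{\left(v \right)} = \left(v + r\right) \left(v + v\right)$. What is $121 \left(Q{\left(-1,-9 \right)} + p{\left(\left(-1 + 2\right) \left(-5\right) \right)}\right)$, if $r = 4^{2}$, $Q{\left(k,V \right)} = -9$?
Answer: $-14399$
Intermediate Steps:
$r = 16$
$p{\left(v \right)} = 2 v \left(16 + v\right)$ ($p{\left(v \right)} = \left(v + 16\right) \left(v + v\right) = \left(16 + v\right) 2 v = 2 v \left(16 + v\right)$)
$121 \left(Q{\left(-1,-9 \right)} + p{\left(\left(-1 + 2\right) \left(-5\right) \right)}\right) = 121 \left(-9 + 2 \left(-1 + 2\right) \left(-5\right) \left(16 + \left(-1 + 2\right) \left(-5\right)\right)\right) = 121 \left(-9 + 2 \cdot 1 \left(-5\right) \left(16 + 1 \left(-5\right)\right)\right) = 121 \left(-9 + 2 \left(-5\right) \left(16 - 5\right)\right) = 121 \left(-9 + 2 \left(-5\right) 11\right) = 121 \left(-9 - 110\right) = 121 \left(-119\right) = -14399$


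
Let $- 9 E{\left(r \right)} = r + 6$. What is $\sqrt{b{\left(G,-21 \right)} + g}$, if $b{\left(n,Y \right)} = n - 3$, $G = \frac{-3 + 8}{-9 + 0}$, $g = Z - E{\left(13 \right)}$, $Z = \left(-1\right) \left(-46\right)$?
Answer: $\frac{\sqrt{401}}{3} \approx 6.675$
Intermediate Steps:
$E{\left(r \right)} = - \frac{2}{3} - \frac{r}{9}$ ($E{\left(r \right)} = - \frac{r + 6}{9} = - \frac{6 + r}{9} = - \frac{2}{3} - \frac{r}{9}$)
$Z = 46$
$g = \frac{433}{9}$ ($g = 46 - \left(- \frac{2}{3} - \frac{13}{9}\right) = 46 - - \frac{19}{9} = 46 + \frac{19}{9} = \frac{433}{9} \approx 48.111$)
$G = - \frac{5}{9}$ ($G = \frac{5}{-9} = 5 \left(- \frac{1}{9}\right) = - \frac{5}{9} \approx -0.55556$)
$b{\left(n,Y \right)} = -3 + n$
$\sqrt{b{\left(G,-21 \right)} + g} = \sqrt{\left(-3 - \frac{5}{9}\right) + \frac{433}{9}} = \sqrt{- \frac{32}{9} + \frac{433}{9}} = \sqrt{\frac{401}{9}} = \frac{\sqrt{401}}{3}$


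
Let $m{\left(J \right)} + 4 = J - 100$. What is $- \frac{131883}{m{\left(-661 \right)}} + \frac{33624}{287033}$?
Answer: $\frac{12626831833}{73193415} \approx 172.51$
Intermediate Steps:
$m{\left(J \right)} = -104 + J$ ($m{\left(J \right)} = -4 + \left(J - 100\right) = -4 + \left(-100 + J\right) = -104 + J$)
$- \frac{131883}{m{\left(-661 \right)}} + \frac{33624}{287033} = - \frac{131883}{-104 - 661} + \frac{33624}{287033} = - \frac{131883}{-765} + 33624 \cdot \frac{1}{287033} = \left(-131883\right) \left(- \frac{1}{765}\right) + \frac{33624}{287033} = \frac{43961}{255} + \frac{33624}{287033} = \frac{12626831833}{73193415}$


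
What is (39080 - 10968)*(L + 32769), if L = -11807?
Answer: 589283744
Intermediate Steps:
(39080 - 10968)*(L + 32769) = (39080 - 10968)*(-11807 + 32769) = 28112*20962 = 589283744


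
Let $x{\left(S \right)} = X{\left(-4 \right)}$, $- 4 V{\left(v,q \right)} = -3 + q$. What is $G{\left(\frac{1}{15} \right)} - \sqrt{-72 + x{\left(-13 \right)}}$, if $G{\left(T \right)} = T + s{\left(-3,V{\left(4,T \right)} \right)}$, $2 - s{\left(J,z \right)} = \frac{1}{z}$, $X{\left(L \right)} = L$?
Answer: $\frac{116}{165} - 2 i \sqrt{19} \approx 0.70303 - 8.7178 i$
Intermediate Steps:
$V{\left(v,q \right)} = \frac{3}{4} - \frac{q}{4}$ ($V{\left(v,q \right)} = - \frac{-3 + q}{4} = \frac{3}{4} - \frac{q}{4}$)
$x{\left(S \right)} = -4$
$s{\left(J,z \right)} = 2 - \frac{1}{z}$
$G{\left(T \right)} = 2 + T - \frac{1}{\frac{3}{4} - \frac{T}{4}}$ ($G{\left(T \right)} = T + \left(2 - \frac{1}{\frac{3}{4} - \frac{T}{4}}\right) = 2 + T - \frac{1}{\frac{3}{4} - \frac{T}{4}}$)
$G{\left(\frac{1}{15} \right)} - \sqrt{-72 + x{\left(-13 \right)}} = \frac{-2 + \left(\frac{1}{15}\right)^{2} - \frac{1}{15}}{-3 + \frac{1}{15}} - \sqrt{-72 - 4} = \frac{-2 + \left(\frac{1}{15}\right)^{2} - \frac{1}{15}}{-3 + \frac{1}{15}} - \sqrt{-76} = \frac{-2 + \frac{1}{225} - \frac{1}{15}}{- \frac{44}{15}} - 2 i \sqrt{19} = \left(- \frac{15}{44}\right) \left(- \frac{464}{225}\right) - 2 i \sqrt{19} = \frac{116}{165} - 2 i \sqrt{19}$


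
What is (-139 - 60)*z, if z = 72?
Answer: -14328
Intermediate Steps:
(-139 - 60)*z = (-139 - 60)*72 = -199*72 = -14328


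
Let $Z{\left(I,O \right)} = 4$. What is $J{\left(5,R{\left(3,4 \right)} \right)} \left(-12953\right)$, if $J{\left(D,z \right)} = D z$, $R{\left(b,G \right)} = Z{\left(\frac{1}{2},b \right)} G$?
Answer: $-1036240$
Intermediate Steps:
$R{\left(b,G \right)} = 4 G$
$J{\left(5,R{\left(3,4 \right)} \right)} \left(-12953\right) = 5 \cdot 4 \cdot 4 \left(-12953\right) = 5 \cdot 16 \left(-12953\right) = 80 \left(-12953\right) = -1036240$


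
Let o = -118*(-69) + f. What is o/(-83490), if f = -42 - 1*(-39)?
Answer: -2713/27830 ≈ -0.097485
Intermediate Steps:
f = -3 (f = -42 + 39 = -3)
o = 8139 (o = -118*(-69) - 3 = 8142 - 3 = 8139)
o/(-83490) = 8139/(-83490) = 8139*(-1/83490) = -2713/27830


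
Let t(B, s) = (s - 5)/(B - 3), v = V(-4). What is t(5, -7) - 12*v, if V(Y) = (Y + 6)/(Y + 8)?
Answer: -12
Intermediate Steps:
V(Y) = (6 + Y)/(8 + Y)
v = ½ (v = (6 - 4)/(8 - 4) = 2/4 = (¼)*2 = ½ ≈ 0.50000)
t(B, s) = (-5 + s)/(-3 + B)
t(5, -7) - 12*v = (-5 - 7)/(-3 + 5) - 12*½ = -12/2 - 6 = (½)*(-12) - 6 = -6 - 6 = -12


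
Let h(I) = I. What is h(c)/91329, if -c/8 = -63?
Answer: 24/4349 ≈ 0.0055185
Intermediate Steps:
c = 504 (c = -8*(-63) = 504)
h(c)/91329 = 504/91329 = 504*(1/91329) = 24/4349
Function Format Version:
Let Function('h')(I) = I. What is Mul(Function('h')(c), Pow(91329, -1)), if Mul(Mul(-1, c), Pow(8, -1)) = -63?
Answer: Rational(24, 4349) ≈ 0.0055185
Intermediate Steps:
c = 504 (c = Mul(-8, -63) = 504)
Mul(Function('h')(c), Pow(91329, -1)) = Mul(504, Pow(91329, -1)) = Mul(504, Rational(1, 91329)) = Rational(24, 4349)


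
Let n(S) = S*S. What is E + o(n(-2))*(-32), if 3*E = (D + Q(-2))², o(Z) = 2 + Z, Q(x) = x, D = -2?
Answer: -560/3 ≈ -186.67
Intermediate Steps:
n(S) = S²
E = 16/3 (E = (-2 - 2)²/3 = (⅓)*(-4)² = (⅓)*16 = 16/3 ≈ 5.3333)
E + o(n(-2))*(-32) = 16/3 + (2 + (-2)²)*(-32) = 16/3 + (2 + 4)*(-32) = 16/3 + 6*(-32) = 16/3 - 192 = -560/3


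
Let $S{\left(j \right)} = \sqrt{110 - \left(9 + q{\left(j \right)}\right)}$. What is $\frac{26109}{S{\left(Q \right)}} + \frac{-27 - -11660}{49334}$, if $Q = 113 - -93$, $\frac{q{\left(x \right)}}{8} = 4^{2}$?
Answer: $\frac{11633}{49334} - 2901 i \sqrt{3} \approx 0.2358 - 5024.7 i$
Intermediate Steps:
$q{\left(x \right)} = 128$ ($q{\left(x \right)} = 8 \cdot 4^{2} = 8 \cdot 16 = 128$)
$Q = 206$ ($Q = 113 + 93 = 206$)
$S{\left(j \right)} = 3 i \sqrt{3}$ ($S{\left(j \right)} = \sqrt{110 - 137} = \sqrt{-27} = 3 i \sqrt{3}$)
$\frac{26109}{S{\left(Q \right)}} + \frac{-27 - -11660}{49334} = \frac{26109}{3 i \sqrt{3}} + \frac{-27 - -11660}{49334} = 26109 \left(- \frac{i \sqrt{3}}{9}\right) + \left(-27 + 11660\right) \frac{1}{49334} = - 2901 i \sqrt{3} + 11633 \cdot \frac{1}{49334} = - 2901 i \sqrt{3} + \frac{11633}{49334} = \frac{11633}{49334} - 2901 i \sqrt{3}$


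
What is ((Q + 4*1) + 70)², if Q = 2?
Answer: 5776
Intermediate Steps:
((Q + 4*1) + 70)² = ((2 + 4*1) + 70)² = ((2 + 4) + 70)² = (6 + 70)² = 76² = 5776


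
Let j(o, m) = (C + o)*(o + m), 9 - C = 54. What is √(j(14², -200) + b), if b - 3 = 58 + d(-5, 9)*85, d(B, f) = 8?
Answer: √137 ≈ 11.705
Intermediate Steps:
b = 741 (b = 3 + (58 + 8*85) = 3 + (58 + 680) = 3 + 738 = 741)
C = -45 (C = 9 - 1*54 = 9 - 54 = -45)
j(o, m) = (-45 + o)*(m + o) (j(o, m) = (-45 + o)*(o + m) = (-45 + o)*(m + o))
√(j(14², -200) + b) = √(((14²)² - 45*(-200) - 45*14² - 200*14²) + 741) = √((196² + 9000 - 45*196 - 200*196) + 741) = √((38416 + 9000 - 8820 - 39200) + 741) = √(-604 + 741) = √137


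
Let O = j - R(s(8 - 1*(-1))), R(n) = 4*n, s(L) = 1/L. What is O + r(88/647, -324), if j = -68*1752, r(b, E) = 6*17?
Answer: -1071310/9 ≈ -1.1903e+5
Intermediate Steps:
r(b, E) = 102
j = -119136
O = -1072228/9 (O = -119136 - 4/(8 - 1*(-1)) = -119136 - 4/(8 + 1) = -119136 - 4/9 = -1072228/9 ≈ -1.1914e+5)
O + r(88/647, -324) = -1072228/9 + 102 = -1071310/9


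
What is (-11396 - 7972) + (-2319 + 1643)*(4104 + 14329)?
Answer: -12480076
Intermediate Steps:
(-11396 - 7972) + (-2319 + 1643)*(4104 + 14329) = -19368 - 676*18433 = -19368 - 12460708 = -12480076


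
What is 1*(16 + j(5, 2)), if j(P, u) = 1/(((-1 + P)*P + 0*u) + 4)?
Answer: 385/24 ≈ 16.042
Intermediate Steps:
j(P, u) = 1/(4 + P*(-1 + P)) (j(P, u) = 1/((P*(-1 + P) + 0) + 4) = 1/(P*(-1 + P) + 4) = 1/(4 + P*(-1 + P)))
1*(16 + j(5, 2)) = 1*(16 + 1/(4 + 5² - 1*5)) = 1*(16 + 1/(4 + 25 - 5)) = 1*(16 + 1/24) = 1*(385/24) = 385/24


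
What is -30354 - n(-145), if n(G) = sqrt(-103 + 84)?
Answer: -30354 - I*sqrt(19) ≈ -30354.0 - 4.3589*I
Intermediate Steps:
n(G) = I*sqrt(19) (n(G) = sqrt(-19) = I*sqrt(19))
-30354 - n(-145) = -30354 - I*sqrt(19)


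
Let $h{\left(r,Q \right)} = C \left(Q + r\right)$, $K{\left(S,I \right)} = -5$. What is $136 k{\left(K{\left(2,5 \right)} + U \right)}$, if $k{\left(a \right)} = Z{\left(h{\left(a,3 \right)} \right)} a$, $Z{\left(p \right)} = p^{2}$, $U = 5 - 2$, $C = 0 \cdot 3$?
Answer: $0$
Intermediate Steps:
$C = 0$
$h{\left(r,Q \right)} = 0$ ($h{\left(r,Q \right)} = 0 \left(Q + r\right) = 0$)
$U = 3$
$k{\left(a \right)} = 0$ ($k{\left(a \right)} = 0^{2} a = 0 a = 0$)
$136 k{\left(K{\left(2,5 \right)} + U \right)} = 136 \cdot 0 = 0$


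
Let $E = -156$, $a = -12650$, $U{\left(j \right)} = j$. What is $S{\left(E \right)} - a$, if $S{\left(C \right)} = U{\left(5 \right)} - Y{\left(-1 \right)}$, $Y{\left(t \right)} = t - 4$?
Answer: $12660$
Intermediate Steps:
$Y{\left(t \right)} = -4 + t$ ($Y{\left(t \right)} = t - 4 = -4 + t$)
$S{\left(C \right)} = 10$ ($S{\left(C \right)} = 5 - \left(-4 - 1\right) = 5 - -5 = 5 + 5 = 10$)
$S{\left(E \right)} - a = 10 - -12650 = 10 + 12650 = 12660$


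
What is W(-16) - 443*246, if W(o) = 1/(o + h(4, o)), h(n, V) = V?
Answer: -3487297/32 ≈ -1.0898e+5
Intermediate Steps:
W(o) = 1/(2*o) (W(o) = 1/(o + o) = 1/(2*o))
W(-16) - 443*246 = (½)/(-16) - 443*246 = (½)*(-1/16) - 108978 = -1/32 - 108978 = -3487297/32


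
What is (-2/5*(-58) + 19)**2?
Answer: 44521/25 ≈ 1780.8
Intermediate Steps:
(-2/5*(-58) + 19)**2 = (116/5 + 19)**2 = (211/5)**2 = 44521/25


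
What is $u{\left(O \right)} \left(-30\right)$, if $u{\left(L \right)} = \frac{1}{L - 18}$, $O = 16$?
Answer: $15$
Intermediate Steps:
$u{\left(L \right)} = \frac{1}{-18 + L}$
$u{\left(O \right)} \left(-30\right) = \frac{1}{-18 + 16} \left(-30\right) = \frac{1}{-2} \left(-30\right) = \left(- \frac{1}{2}\right) \left(-30\right) = 15$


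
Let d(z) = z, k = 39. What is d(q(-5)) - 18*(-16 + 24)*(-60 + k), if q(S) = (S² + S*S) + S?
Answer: 3069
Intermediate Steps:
q(S) = S + 2*S² (q(S) = (S² + S²) + S = 2*S² + S = S + 2*S²)
d(q(-5)) - 18*(-16 + 24)*(-60 + k) = -5*(1 + 2*(-5)) - 18*(-16 + 24)*(-60 + 39) = -5*(1 - 10) - 144*(-21) = -5*(-9) - 18*(-168) = 45 + 3024 = 3069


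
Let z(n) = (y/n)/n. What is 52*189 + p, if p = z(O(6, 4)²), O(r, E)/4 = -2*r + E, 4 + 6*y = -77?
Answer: 20610809829/2097152 ≈ 9828.0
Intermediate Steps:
y = -27/2 (y = -⅔ + (⅙)*(-77) = -⅔ - 77/6 = -27/2 ≈ -13.500)
O(r, E) = -8*r + 4*E (O(r, E) = 4*(-2*r + E) = 4*(E - 2*r) = -8*r + 4*E)
z(n) = -27/(2*n²) (z(n) = (-27/(2*n))/n = -27/(2*n²))
p = -27/2097152 (p = -27/(2*(-8*6 + 4*4)⁴) = -27/(2*(-48 + 16)⁴) = -27/(2*((-32)²)²) = -27/2/1024² = -27/2*1/1048576 = -27/2097152 ≈ -1.2875e-5)
52*189 + p = 52*189 - 27/2097152 = 9828 - 27/2097152 = 20610809829/2097152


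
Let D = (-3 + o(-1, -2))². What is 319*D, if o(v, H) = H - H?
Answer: 2871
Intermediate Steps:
o(v, H) = 0
D = 9 (D = (-3 + 0)² = (-3)² = 9)
319*D = 319*9 = 2871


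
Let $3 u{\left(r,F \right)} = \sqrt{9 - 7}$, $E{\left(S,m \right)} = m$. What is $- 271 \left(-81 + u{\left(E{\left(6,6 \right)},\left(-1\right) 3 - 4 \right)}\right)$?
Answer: $21951 - \frac{271 \sqrt{2}}{3} \approx 21823.0$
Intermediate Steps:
$u{\left(r,F \right)} = \frac{\sqrt{2}}{3}$ ($u{\left(r,F \right)} = \frac{\sqrt{9 - 7}}{3} = \frac{\sqrt{2}}{3}$)
$- 271 \left(-81 + u{\left(E{\left(6,6 \right)},\left(-1\right) 3 - 4 \right)}\right) = - 271 \left(-81 + \frac{\sqrt{2}}{3}\right) = 21951 - \frac{271 \sqrt{2}}{3}$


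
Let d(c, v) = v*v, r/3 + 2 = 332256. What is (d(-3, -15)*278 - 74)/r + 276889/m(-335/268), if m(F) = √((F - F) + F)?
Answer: 31238/498381 - 553778*I*√5/5 ≈ 0.062679 - 2.4766e+5*I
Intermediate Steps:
r = 996762 (r = -6 + 3*332256 = -6 + 996768 = 996762)
d(c, v) = v²
m(F) = √F (m(F) = √(0 + F) = √F)
(d(-3, -15)*278 - 74)/r + 276889/m(-335/268) = ((-15)²*278 - 74)/996762 + 276889/(√(-335/268)) = (225*278 - 74)*(1/996762) + 276889/(√(-335*1/268)) = (62550 - 74)*(1/996762) + 276889/(√(-5/4)) = 62476*(1/996762) + 276889/((I*√5/2)) = 31238/498381 + 276889*(-2*I*√5/5) = 31238/498381 - 553778*I*√5/5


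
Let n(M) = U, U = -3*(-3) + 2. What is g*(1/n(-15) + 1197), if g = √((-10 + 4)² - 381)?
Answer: 13168*I*√345/11 ≈ 22235.0*I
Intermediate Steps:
U = 11 (U = 9 + 2 = 11)
n(M) = 11
g = I*√345 (g = √((-6)² - 381) = √(36 - 381) = √(-345) = I*√345 ≈ 18.574*I)
g*(1/n(-15) + 1197) = (I*√345)*(1/11 + 1197) = (I*√345)*(13168/11) = 13168*I*√345/11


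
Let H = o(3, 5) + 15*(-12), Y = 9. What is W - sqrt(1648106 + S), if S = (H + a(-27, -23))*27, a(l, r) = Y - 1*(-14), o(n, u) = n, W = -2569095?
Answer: -2569095 - 2*sqrt(410987) ≈ -2.5704e+6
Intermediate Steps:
a(l, r) = 23 (a(l, r) = 9 - 1*(-14) = 9 + 14 = 23)
H = -177 (H = 3 + 15*(-12) = 3 - 180 = -177)
S = -4158 (S = (-177 + 23)*27 = -154*27 = -4158)
W - sqrt(1648106 + S) = -2569095 - sqrt(1648106 - 4158) = -2569095 - sqrt(1643948) = -2569095 - 2*sqrt(410987)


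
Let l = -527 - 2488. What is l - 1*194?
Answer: -3209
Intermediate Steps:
l = -3015
l - 1*194 = -3015 - 1*194 = -3015 - 194 = -3209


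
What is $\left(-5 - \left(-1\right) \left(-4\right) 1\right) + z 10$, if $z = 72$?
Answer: $711$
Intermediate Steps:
$\left(-5 - \left(-1\right) \left(-4\right) 1\right) + z 10 = \left(-5 - \left(-1\right) \left(-4\right) 1\right) + 72 \cdot 10 = \left(-5 - 4 \cdot 1\right) + 720 = \left(-5 - 4\right) + 720 = -9 + 720 = 711$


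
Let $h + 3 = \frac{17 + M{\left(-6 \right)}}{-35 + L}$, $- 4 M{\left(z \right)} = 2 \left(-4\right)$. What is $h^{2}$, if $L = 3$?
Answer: $\frac{13225}{1024} \approx 12.915$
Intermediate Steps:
$M{\left(z \right)} = 2$ ($M{\left(z \right)} = - \frac{2 \left(-4\right)}{4} = \left(- \frac{1}{4}\right) \left(-8\right) = 2$)
$h = - \frac{115}{32}$ ($h = -3 + \frac{17 + 2}{-35 + 3} = -3 + \frac{19}{-32} = -3 + 19 \left(- \frac{1}{32}\right) = -3 - \frac{19}{32} = - \frac{115}{32} \approx -3.5938$)
$h^{2} = \left(- \frac{115}{32}\right)^{2} = \frac{13225}{1024}$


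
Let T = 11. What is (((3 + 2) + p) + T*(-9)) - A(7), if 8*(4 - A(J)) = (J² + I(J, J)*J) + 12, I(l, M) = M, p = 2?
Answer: -329/4 ≈ -82.250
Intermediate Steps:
A(J) = 5/2 - J²/4 (A(J) = 4 - ((J² + J*J) + 12)/8 = 4 - ((J² + J²) + 12)/8 = 4 - (2*J² + 12)/8 = 4 - (12 + 2*J²)/8 = 4 + (-3/2 - J²/4) = 5/2 - J²/4)
(((3 + 2) + p) + T*(-9)) - A(7) = (((3 + 2) + 2) + 11*(-9)) - (5/2 - ¼*7²) = ((5 + 2) - 99) - (5/2 - ¼*49) = (7 - 99) - (5/2 - 49/4) = -92 - 1*(-39/4) = -92 + 39/4 = -329/4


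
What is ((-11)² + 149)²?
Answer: 72900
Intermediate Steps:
((-11)² + 149)² = (121 + 149)² = 270² = 72900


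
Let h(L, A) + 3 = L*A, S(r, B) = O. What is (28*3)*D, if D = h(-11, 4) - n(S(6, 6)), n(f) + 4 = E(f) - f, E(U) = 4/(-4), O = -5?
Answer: -3948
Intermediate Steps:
E(U) = -1 (E(U) = 4*(-¼) = -1)
S(r, B) = -5
n(f) = -5 - f (n(f) = -4 + (-1 - f) = -5 - f)
h(L, A) = -3 + A*L (h(L, A) = -3 + L*A = -3 + A*L)
D = -47 (D = (-3 + 4*(-11)) - (-5 - 1*(-5)) = (-3 - 44) - (-5 + 5) = -47 - 1*0 = -47 + 0 = -47)
(28*3)*D = (28*3)*(-47) = 84*(-47) = -3948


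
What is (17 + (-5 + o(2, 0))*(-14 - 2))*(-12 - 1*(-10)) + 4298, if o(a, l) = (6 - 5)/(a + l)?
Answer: 4120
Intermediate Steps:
o(a, l) = 1/(a + l)
(17 + (-5 + o(2, 0))*(-14 - 2))*(-12 - 1*(-10)) + 4298 = (17 + (-5 + 1/(2 + 0))*(-14 - 2))*(-12 - 1*(-10)) + 4298 = (17 + (-5 + 1/2)*(-16))*(-12 + 10) + 4298 = (17 + (-5 + ½)*(-16))*(-2) + 4298 = (17 - 9/2*(-16))*(-2) + 4298 = (17 + 72)*(-2) + 4298 = 89*(-2) + 4298 = -178 + 4298 = 4120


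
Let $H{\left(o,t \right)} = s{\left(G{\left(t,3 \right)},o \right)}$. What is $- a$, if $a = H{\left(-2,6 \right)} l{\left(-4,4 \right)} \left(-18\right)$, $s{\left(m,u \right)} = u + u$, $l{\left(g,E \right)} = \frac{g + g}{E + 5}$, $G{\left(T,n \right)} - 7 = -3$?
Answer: $64$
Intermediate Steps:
$G{\left(T,n \right)} = 4$ ($G{\left(T,n \right)} = 7 - 3 = 4$)
$l{\left(g,E \right)} = \frac{2 g}{5 + E}$
$s{\left(m,u \right)} = 2 u$
$H{\left(o,t \right)} = 2 o$
$a = -64$ ($a = 2 \left(-2\right) 2 \left(-4\right) \frac{1}{5 + 4} \left(-18\right) = - 4 \cdot 2 \left(-4\right) \frac{1}{9} \left(-18\right) = \left(-4\right) \left(- \frac{8}{9}\right) \left(-18\right) = \frac{32}{9} \left(-18\right) = -64$)
$- a = \left(-1\right) \left(-64\right) = 64$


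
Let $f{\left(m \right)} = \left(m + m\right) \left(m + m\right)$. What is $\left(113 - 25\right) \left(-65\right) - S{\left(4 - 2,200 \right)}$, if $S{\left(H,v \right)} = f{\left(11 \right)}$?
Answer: $-6204$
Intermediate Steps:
$f{\left(m \right)} = 4 m^{2}$ ($f{\left(m \right)} = 2 m 2 m = 4 m^{2}$)
$S{\left(H,v \right)} = 484$ ($S{\left(H,v \right)} = 4 \cdot 11^{2} = 4 \cdot 121 = 484$)
$\left(113 - 25\right) \left(-65\right) - S{\left(4 - 2,200 \right)} = \left(113 - 25\right) \left(-65\right) - 484 = 88 \left(-65\right) - 484 = -5720 - 484 = -6204$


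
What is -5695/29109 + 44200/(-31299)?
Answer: -162762845/101231399 ≈ -1.6078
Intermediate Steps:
-5695/29109 + 44200/(-31299) = -5695*1/29109 + 44200*(-1/31299) = -5695/29109 - 44200/31299 = -162762845/101231399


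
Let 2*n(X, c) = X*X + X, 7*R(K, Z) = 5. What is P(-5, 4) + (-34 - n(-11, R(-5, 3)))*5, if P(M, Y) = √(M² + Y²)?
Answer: -445 + √41 ≈ -438.60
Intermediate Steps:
R(K, Z) = 5/7 (R(K, Z) = (⅐)*5 = 5/7)
n(X, c) = X/2 + X²/2 (n(X, c) = (X*X + X)/2 = (X² + X)/2 = (X + X²)/2 = X/2 + X²/2)
P(-5, 4) + (-34 - n(-11, R(-5, 3)))*5 = √((-5)² + 4²) + (-34 - (-11)*(1 - 11)/2)*5 = √(25 + 16) + (-34 - (-11)*(-10)/2)*5 = √41 + (-34 - 1*55)*5 = √41 + (-34 - 55)*5 = √41 - 89*5 = √41 - 445 = -445 + √41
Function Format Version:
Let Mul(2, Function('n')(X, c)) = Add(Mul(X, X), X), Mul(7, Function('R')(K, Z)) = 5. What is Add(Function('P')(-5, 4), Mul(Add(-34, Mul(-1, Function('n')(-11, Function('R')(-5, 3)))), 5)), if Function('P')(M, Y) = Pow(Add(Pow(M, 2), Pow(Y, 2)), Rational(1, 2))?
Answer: Add(-445, Pow(41, Rational(1, 2))) ≈ -438.60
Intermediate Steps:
Function('R')(K, Z) = Rational(5, 7) (Function('R')(K, Z) = Mul(Rational(1, 7), 5) = Rational(5, 7))
Function('n')(X, c) = Add(Mul(Rational(1, 2), X), Mul(Rational(1, 2), Pow(X, 2))) (Function('n')(X, c) = Mul(Rational(1, 2), Add(Mul(X, X), X)) = Mul(Rational(1, 2), Add(Pow(X, 2), X)) = Mul(Rational(1, 2), Add(X, Pow(X, 2))) = Add(Mul(Rational(1, 2), X), Mul(Rational(1, 2), Pow(X, 2))))
Add(Function('P')(-5, 4), Mul(Add(-34, Mul(-1, Function('n')(-11, Function('R')(-5, 3)))), 5)) = Add(Pow(Add(Pow(-5, 2), Pow(4, 2)), Rational(1, 2)), Mul(Add(-34, Mul(-1, Mul(Rational(1, 2), -11, Add(1, -11)))), 5)) = Add(Pow(Add(25, 16), Rational(1, 2)), Mul(Add(-34, Mul(-1, Mul(Rational(1, 2), -11, -10))), 5)) = Add(Pow(41, Rational(1, 2)), Mul(Add(-34, Mul(-1, 55)), 5)) = Add(Pow(41, Rational(1, 2)), Mul(Add(-34, -55), 5)) = Add(Pow(41, Rational(1, 2)), Mul(-89, 5)) = Add(Pow(41, Rational(1, 2)), -445) = Add(-445, Pow(41, Rational(1, 2)))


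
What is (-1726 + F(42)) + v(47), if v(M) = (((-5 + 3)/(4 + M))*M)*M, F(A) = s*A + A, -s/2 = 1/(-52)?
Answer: -1172855/663 ≈ -1769.0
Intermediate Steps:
s = 1/26 (s = -2/(-52) = -2*(-1/52) = 1/26 ≈ 0.038462)
F(A) = 27*A/26 (F(A) = A/26 + A = 27*A/26)
v(M) = -2*M**2/(4 + M) (v(M) = ((-2/(4 + M))*M)*M = (-2*M/(4 + M))*M = -2*M**2/(4 + M))
(-1726 + F(42)) + v(47) = (-1726 + (27/26)*42) - 2*47**2/(4 + 47) = (-1726 + 567/13) - 2*2209/51 = -21871/13 - 2*2209*1/51 = -21871/13 - 4418/51 = -1172855/663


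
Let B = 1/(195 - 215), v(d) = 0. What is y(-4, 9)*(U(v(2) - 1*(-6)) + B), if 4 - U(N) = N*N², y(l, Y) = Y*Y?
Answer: -343521/20 ≈ -17176.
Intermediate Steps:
y(l, Y) = Y²
B = -1/20 (B = 1/(-20) = -1/20 ≈ -0.050000)
U(N) = 4 - N³ (U(N) = 4 - N*N² = 4 - N³)
y(-4, 9)*(U(v(2) - 1*(-6)) + B) = 9²*((4 - (0 - 1*(-6))³) - 1/20) = 81*((4 - (0 + 6)³) - 1/20) = 81*((4 - 1*6³) - 1/20) = 81*((4 - 1*216) - 1/20) = 81*((4 - 216) - 1/20) = 81*(-212 - 1/20) = 81*(-4241/20) = -343521/20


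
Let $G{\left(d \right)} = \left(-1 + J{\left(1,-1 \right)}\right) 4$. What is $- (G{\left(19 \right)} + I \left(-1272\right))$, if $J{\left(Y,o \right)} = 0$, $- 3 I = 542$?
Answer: $-229804$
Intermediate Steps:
$I = - \frac{542}{3}$ ($I = \left(- \frac{1}{3}\right) 542 = - \frac{542}{3} \approx -180.67$)
$G{\left(d \right)} = -4$ ($G{\left(d \right)} = \left(-1 + 0\right) 4 = \left(-1\right) 4 = -4$)
$- (G{\left(19 \right)} + I \left(-1272\right)) = - (-4 - -229808) = - (-4 + 229808) = \left(-1\right) 229804 = -229804$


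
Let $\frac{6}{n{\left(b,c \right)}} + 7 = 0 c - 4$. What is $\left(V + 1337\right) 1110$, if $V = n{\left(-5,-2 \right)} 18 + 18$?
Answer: $\frac{16424670}{11} \approx 1.4932 \cdot 10^{6}$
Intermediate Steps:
$n{\left(b,c \right)} = - \frac{6}{11}$ ($n{\left(b,c \right)} = \frac{6}{-7 - \left(4 + 0 c\right)} = \frac{6}{-7 + \left(0 - 4\right)} = \frac{6}{-7 - 4} = \frac{6}{-11} = 6 \left(- \frac{1}{11}\right) = - \frac{6}{11}$)
$V = \frac{90}{11}$ ($V = \left(- \frac{6}{11}\right) 18 + 18 = - \frac{108}{11} + 18 = \frac{90}{11} \approx 8.1818$)
$\left(V + 1337\right) 1110 = \left(\frac{90}{11} + 1337\right) 1110 = \frac{14797}{11} \cdot 1110 = \frac{16424670}{11}$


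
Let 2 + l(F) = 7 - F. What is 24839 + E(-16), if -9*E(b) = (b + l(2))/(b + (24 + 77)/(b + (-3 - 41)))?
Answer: 79062277/3183 ≈ 24839.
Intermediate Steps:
l(F) = 5 - F (l(F) = -2 + (7 - F) = 5 - F)
E(b) = -(3 + b)/(9*(b + 101/(-44 + b))) (E(b) = -(b + (5 - 1*2))/(9*(b + (24 + 77)/(b + (-3 - 41)))) = -(b + (5 - 2))/(9*(b + 101/(b - 44))) = -(b + 3)/(9*(b + 101/(-44 + b))) = -(3 + b)/(9*(b + 101/(-44 + b))))
24839 + E(-16) = 24839 + (132 - 1*(-16)² + 41*(-16))/(9*(101 + (-16)² - 44*(-16))) = 24839 + (132 - 1*256 - 656)/(9*(101 + 256 + 704)) = 24839 + (⅑)*(132 - 256 - 656)/1061 = 24839 + (⅑)*(1/1061)*(-780) = 24839 - 260/3183 = 79062277/3183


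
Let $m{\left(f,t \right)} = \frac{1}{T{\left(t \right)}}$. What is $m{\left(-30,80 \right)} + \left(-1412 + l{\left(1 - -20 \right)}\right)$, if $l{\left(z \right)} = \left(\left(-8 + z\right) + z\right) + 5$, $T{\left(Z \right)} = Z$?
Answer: $- \frac{109839}{80} \approx -1373.0$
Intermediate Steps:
$l{\left(z \right)} = -3 + 2 z$ ($l{\left(z \right)} = \left(-8 + 2 z\right) + 5 = -3 + 2 z$)
$m{\left(f,t \right)} = \frac{1}{t}$
$m{\left(-30,80 \right)} + \left(-1412 + l{\left(1 - -20 \right)}\right) = \frac{1}{80} - \left(1415 - 2 \left(1 - -20\right)\right) = \frac{1}{80} - \left(1415 - 2 \left(1 + 20\right)\right) = \frac{1}{80} + \left(-1412 + \left(-3 + 2 \cdot 21\right)\right) = \frac{1}{80} + \left(-1412 + \left(-3 + 42\right)\right) = \frac{1}{80} + \left(-1412 + 39\right) = \frac{1}{80} - 1373 = - \frac{109839}{80}$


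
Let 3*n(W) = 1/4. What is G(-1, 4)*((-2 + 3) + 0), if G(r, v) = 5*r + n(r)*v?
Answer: -14/3 ≈ -4.6667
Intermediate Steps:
n(W) = 1/12 (n(W) = (⅓)/4 = (⅓)*(¼) = 1/12)
G(r, v) = 5*r + v/12
G(-1, 4)*((-2 + 3) + 0) = (5*(-1) + (1/12)*4)*((-2 + 3) + 0) = (-5 + ⅓)*(1 + 0) = -14/3*1 = -14/3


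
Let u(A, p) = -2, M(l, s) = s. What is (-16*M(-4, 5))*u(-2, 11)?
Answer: 160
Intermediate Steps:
(-16*M(-4, 5))*u(-2, 11) = -16*5*(-2) = -80*(-2) = 160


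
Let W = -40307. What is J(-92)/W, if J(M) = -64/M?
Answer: -16/927061 ≈ -1.7259e-5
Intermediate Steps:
J(-92)/W = -64/(-92)/(-40307) = -64*(-1/92)*(-1/40307) = (16/23)*(-1/40307) = -16/927061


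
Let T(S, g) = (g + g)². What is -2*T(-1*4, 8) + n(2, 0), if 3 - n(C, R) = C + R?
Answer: -511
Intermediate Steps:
n(C, R) = 3 - C - R (n(C, R) = 3 - (C + R) = 3 + (-C - R) = 3 - C - R)
T(S, g) = 4*g² (T(S, g) = (2*g)² = 4*g²)
-2*T(-1*4, 8) + n(2, 0) = -8*8² + (3 - 1*2 - 1*0) = -8*64 + (3 - 2 + 0) = -2*256 + 1 = -512 + 1 = -511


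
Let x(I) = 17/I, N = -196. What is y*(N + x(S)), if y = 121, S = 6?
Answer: -140239/6 ≈ -23373.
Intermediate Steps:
y*(N + x(S)) = 121*(-196 + 17/6) = 121*(-1159/6) = -140239/6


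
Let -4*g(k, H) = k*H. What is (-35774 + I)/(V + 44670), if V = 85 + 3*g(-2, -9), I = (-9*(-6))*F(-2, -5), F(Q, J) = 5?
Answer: -71008/89483 ≈ -0.79354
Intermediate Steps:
g(k, H) = -H*k/4 (g(k, H) = -k*H/4 = -H*k/4)
I = 270 (I = -9*(-6)*5 = 54*5 = 270)
V = 143/2 (V = 85 + 3*(-¼*(-9)*(-2)) = 85 + 3*(-9/2) = 85 - 27/2 = 143/2 ≈ 71.500)
(-35774 + I)/(V + 44670) = (-35774 + 270)/(143/2 + 44670) = -35504/89483/2 = -35504*2/89483 = -71008/89483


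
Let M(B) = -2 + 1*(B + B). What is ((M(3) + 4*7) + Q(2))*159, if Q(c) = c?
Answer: 5406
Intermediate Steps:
M(B) = -2 + 2*B (M(B) = -2 + 1*(2*B) = -2 + 2*B)
((M(3) + 4*7) + Q(2))*159 = (((-2 + 2*3) + 4*7) + 2)*159 = (((-2 + 6) + 28) + 2)*159 = ((4 + 28) + 2)*159 = (32 + 2)*159 = 34*159 = 5406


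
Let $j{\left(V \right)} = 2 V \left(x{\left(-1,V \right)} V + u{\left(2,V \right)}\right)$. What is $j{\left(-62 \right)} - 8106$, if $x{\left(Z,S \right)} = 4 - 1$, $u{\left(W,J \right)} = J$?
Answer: $22646$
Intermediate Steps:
$x{\left(Z,S \right)} = 3$
$j{\left(V \right)} = 8 V^{2}$ ($j{\left(V \right)} = 2 V \left(3 V + V\right) = 2 V 4 V = 8 V^{2}$)
$j{\left(-62 \right)} - 8106 = 8 \left(-62\right)^{2} - 8106 = 8 \cdot 3844 - 8106 = 30752 - 8106 = 22646$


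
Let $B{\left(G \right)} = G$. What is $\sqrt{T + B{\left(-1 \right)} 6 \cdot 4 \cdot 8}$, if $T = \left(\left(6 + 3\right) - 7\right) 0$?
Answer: $8 i \sqrt{3} \approx 13.856 i$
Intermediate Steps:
$T = 0$ ($T = \left(9 - 7\right) 0 = 2 \cdot 0 = 0$)
$\sqrt{T + B{\left(-1 \right)} 6 \cdot 4 \cdot 8} = \sqrt{0 + \left(-1\right) 6 \cdot 4 \cdot 8} = \sqrt{0 + \left(-6\right) 4 \cdot 8} = \sqrt{0 - 192} = \sqrt{-192} = 8 i \sqrt{3}$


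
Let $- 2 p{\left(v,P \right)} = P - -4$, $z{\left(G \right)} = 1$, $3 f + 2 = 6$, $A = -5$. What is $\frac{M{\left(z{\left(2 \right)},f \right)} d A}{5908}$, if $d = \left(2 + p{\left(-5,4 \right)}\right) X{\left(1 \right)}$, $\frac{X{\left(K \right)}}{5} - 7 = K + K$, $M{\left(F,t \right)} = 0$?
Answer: $0$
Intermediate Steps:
$f = \frac{4}{3}$ ($f = - \frac{2}{3} + \frac{1}{3} \cdot 6 = - \frac{2}{3} + 2 = \frac{4}{3} \approx 1.3333$)
$p{\left(v,P \right)} = -2 - \frac{P}{2}$ ($p{\left(v,P \right)} = - \frac{P - -4}{2} = - \frac{P + 4}{2} = - \frac{4 + P}{2} = -2 - \frac{P}{2}$)
$X{\left(K \right)} = 35 + 10 K$ ($X{\left(K \right)} = 35 + 5 \left(K + K\right) = 35 + 5 \cdot 2 K = 35 + 10 K$)
$d = -90$ ($d = \left(2 - 4\right) \left(35 + 10 \cdot 1\right) = \left(2 - 4\right) \left(35 + 10\right) = \left(2 - 4\right) 45 = \left(-2\right) 45 = -90$)
$\frac{M{\left(z{\left(2 \right)},f \right)} d A}{5908} = \frac{0 \left(-90\right) \left(-5\right)}{5908} = 0 \left(-5\right) \frac{1}{5908} = 0 \cdot \frac{1}{5908} = 0$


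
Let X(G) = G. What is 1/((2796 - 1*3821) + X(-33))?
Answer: -1/1058 ≈ -0.00094518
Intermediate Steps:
1/((2796 - 1*3821) + X(-33)) = 1/((2796 - 1*3821) - 33) = 1/((2796 - 3821) - 33) = 1/(-1025 - 33) = 1/(-1058) = -1/1058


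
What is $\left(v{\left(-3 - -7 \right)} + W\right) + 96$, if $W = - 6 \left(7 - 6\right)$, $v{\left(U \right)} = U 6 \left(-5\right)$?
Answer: $-30$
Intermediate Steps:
$v{\left(U \right)} = - 30 U$ ($v{\left(U \right)} = 6 U \left(-5\right) = - 30 U$)
$W = -6$ ($W = \left(-6\right) 1 = -6$)
$\left(v{\left(-3 - -7 \right)} + W\right) + 96 = \left(- 30 \left(-3 - -7\right) - 6\right) + 96 = \left(- 30 \left(-3 + 7\right) - 6\right) + 96 = \left(\left(-30\right) 4 - 6\right) + 96 = \left(-120 - 6\right) + 96 = -126 + 96 = -30$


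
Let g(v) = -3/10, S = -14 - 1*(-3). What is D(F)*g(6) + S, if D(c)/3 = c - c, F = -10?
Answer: -11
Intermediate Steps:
S = -11 (S = -14 + 3 = -11)
g(v) = -3/10 (g(v) = -3*⅒ = -3/10)
D(c) = 0 (D(c) = 3*(c - c) = 3*0 = 0)
D(F)*g(6) + S = 0*(-3/10) - 11 = 0 - 11 = -11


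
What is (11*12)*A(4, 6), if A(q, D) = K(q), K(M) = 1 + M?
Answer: 660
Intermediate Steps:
A(q, D) = 1 + q
(11*12)*A(4, 6) = (11*12)*(1 + 4) = 132*5 = 660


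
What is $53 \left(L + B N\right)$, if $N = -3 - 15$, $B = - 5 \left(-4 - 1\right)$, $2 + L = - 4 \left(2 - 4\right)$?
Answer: $-23532$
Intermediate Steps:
$L = 6$ ($L = -2 - 4 \left(2 - 4\right) = -2 - -8 = -2 + 8 = 6$)
$B = 25$ ($B = \left(-5\right) \left(-5\right) = 25$)
$N = -18$ ($N = -3 - 15 = -18$)
$53 \left(L + B N\right) = 53 \left(6 + 25 \left(-18\right)\right) = 53 \left(6 - 450\right) = 53 \left(-444\right) = -23532$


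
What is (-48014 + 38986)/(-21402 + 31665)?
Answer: -9028/10263 ≈ -0.87966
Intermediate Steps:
(-48014 + 38986)/(-21402 + 31665) = -9028/10263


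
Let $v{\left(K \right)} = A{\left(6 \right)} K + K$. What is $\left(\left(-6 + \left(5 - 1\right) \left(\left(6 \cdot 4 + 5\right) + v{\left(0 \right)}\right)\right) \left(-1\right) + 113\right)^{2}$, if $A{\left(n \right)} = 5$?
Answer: $9$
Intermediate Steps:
$v{\left(K \right)} = 6 K$ ($v{\left(K \right)} = 5 K + K = 6 K$)
$\left(\left(-6 + \left(5 - 1\right) \left(\left(6 \cdot 4 + 5\right) + v{\left(0 \right)}\right)\right) \left(-1\right) + 113\right)^{2} = \left(\left(-6 + \left(5 - 1\right) \left(\left(6 \cdot 4 + 5\right) + 6 \cdot 0\right)\right) \left(-1\right) + 113\right)^{2} = \left(\left(-6 + 4 \left(\left(24 + 5\right) + 0\right)\right) \left(-1\right) + 113\right)^{2} = \left(\left(-6 + 4 \left(29 + 0\right)\right) \left(-1\right) + 113\right)^{2} = \left(\left(-6 + 4 \cdot 29\right) \left(-1\right) + 113\right)^{2} = \left(\left(-6 + 116\right) \left(-1\right) + 113\right)^{2} = \left(110 \left(-1\right) + 113\right)^{2} = \left(-110 + 113\right)^{2} = 3^{2} = 9$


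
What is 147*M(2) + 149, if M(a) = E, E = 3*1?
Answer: 590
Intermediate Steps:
E = 3
M(a) = 3
147*M(2) + 149 = 147*3 + 149 = 441 + 149 = 590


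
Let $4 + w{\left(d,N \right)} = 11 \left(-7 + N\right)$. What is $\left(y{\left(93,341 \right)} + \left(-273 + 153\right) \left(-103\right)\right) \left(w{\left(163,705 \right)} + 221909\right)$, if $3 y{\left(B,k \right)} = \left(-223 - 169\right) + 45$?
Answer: $\frac{8433272339}{3} \approx 2.8111 \cdot 10^{9}$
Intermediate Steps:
$y{\left(B,k \right)} = - \frac{347}{3}$ ($y{\left(B,k \right)} = \frac{\left(-223 - 169\right) + 45}{3} = \frac{-392 + 45}{3} = \frac{1}{3} \left(-347\right) = - \frac{347}{3}$)
$w{\left(d,N \right)} = -81 + 11 N$ ($w{\left(d,N \right)} = -4 + 11 \left(-7 + N\right) = -4 + \left(-77 + 11 N\right) = -81 + 11 N$)
$\left(y{\left(93,341 \right)} + \left(-273 + 153\right) \left(-103\right)\right) \left(w{\left(163,705 \right)} + 221909\right) = \left(- \frac{347}{3} + \left(-273 + 153\right) \left(-103\right)\right) \left(\left(-81 + 11 \cdot 705\right) + 221909\right) = \left(- \frac{347}{3} - -12360\right) \left(\left(-81 + 7755\right) + 221909\right) = \left(- \frac{347}{3} + 12360\right) \left(7674 + 221909\right) = \frac{36733}{3} \cdot 229583 = \frac{8433272339}{3}$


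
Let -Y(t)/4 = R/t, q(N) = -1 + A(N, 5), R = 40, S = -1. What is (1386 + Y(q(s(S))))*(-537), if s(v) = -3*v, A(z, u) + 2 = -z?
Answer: -758602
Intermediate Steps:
A(z, u) = -2 - z
q(N) = -3 - N (q(N) = -1 + (-2 - N) = -3 - N)
Y(t) = -160/t
(1386 + Y(q(s(S))))*(-537) = (1386 - 160/(-3 - (-3)*(-1)))*(-537) = (1386 - 160/(-3 - 1*3))*(-537) = (1386 - 160/(-3 - 3))*(-537) = (1386 - 160/(-6))*(-537) = (1386 - 160*(-⅙))*(-537) = (1386 + 80/3)*(-537) = (4238/3)*(-537) = -758602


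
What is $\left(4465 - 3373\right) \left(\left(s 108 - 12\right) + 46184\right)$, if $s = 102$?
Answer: $62449296$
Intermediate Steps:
$\left(4465 - 3373\right) \left(\left(s 108 - 12\right) + 46184\right) = \left(4465 - 3373\right) \left(\left(102 \cdot 108 - 12\right) + 46184\right) = 1092 \left(\left(11016 - 12\right) + 46184\right) = 1092 \left(11004 + 46184\right) = 1092 \cdot 57188 = 62449296$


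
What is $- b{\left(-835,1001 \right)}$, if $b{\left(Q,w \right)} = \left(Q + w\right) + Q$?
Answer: $669$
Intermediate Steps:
$b{\left(Q,w \right)} = w + 2 Q$
$- b{\left(-835,1001 \right)} = - (1001 + 2 \left(-835\right)) = - (1001 - 1670) = \left(-1\right) \left(-669\right) = 669$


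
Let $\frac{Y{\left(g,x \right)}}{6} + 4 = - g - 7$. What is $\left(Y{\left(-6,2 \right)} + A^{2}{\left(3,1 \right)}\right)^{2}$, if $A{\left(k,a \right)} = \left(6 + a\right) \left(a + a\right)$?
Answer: $27556$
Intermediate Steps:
$Y{\left(g,x \right)} = -66 - 6 g$ ($Y{\left(g,x \right)} = -24 + 6 \left(- g - 7\right) = -24 + 6 \left(-7 - g\right) = -24 - \left(42 + 6 g\right) = -66 - 6 g$)
$A{\left(k,a \right)} = 2 a \left(6 + a\right)$ ($A{\left(k,a \right)} = \left(6 + a\right) 2 a = 2 a \left(6 + a\right)$)
$\left(Y{\left(-6,2 \right)} + A^{2}{\left(3,1 \right)}\right)^{2} = \left(\left(-66 - -36\right) + \left(2 \cdot 1 \left(6 + 1\right)\right)^{2}\right)^{2} = \left(\left(-66 + 36\right) + \left(2 \cdot 1 \cdot 7\right)^{2}\right)^{2} = \left(-30 + 14^{2}\right)^{2} = \left(-30 + 196\right)^{2} = 166^{2} = 27556$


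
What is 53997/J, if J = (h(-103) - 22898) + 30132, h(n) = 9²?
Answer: 53997/7315 ≈ 7.3817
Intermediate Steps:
h(n) = 81
J = 7315 (J = (81 - 22898) + 30132 = -22817 + 30132 = 7315)
53997/J = 53997/7315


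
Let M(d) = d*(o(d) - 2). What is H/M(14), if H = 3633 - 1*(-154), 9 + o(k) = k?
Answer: 541/6 ≈ 90.167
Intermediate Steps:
o(k) = -9 + k
M(d) = d*(-11 + d) (M(d) = d*((-9 + d) - 2) = d*(-11 + d))
H = 3787 (H = 3633 + 154 = 3787)
H/M(14) = 3787/((14*(-11 + 14))) = 3787/((14*3)) = 3787/42 = 3787*(1/42) = 541/6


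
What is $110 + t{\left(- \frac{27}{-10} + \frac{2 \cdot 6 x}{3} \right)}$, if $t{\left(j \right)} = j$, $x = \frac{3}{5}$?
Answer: $\frac{1151}{10} \approx 115.1$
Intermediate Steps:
$x = \frac{3}{5}$ ($x = 3 \cdot \frac{1}{5} = \frac{3}{5} \approx 0.6$)
$110 + t{\left(- \frac{27}{-10} + \frac{2 \cdot 6 x}{3} \right)} = 110 + \left(- \frac{27}{-10} + \frac{2 \cdot 6 \cdot \frac{3}{5}}{3}\right) = 110 + \left(\left(-27\right) \left(- \frac{1}{10}\right) + 12 \cdot \frac{3}{5} \cdot \frac{1}{3}\right) = 110 + \left(\frac{27}{10} + \frac{36}{5} \cdot \frac{1}{3}\right) = 110 + \left(\frac{27}{10} + \frac{12}{5}\right) = 110 + \frac{51}{10} = \frac{1151}{10}$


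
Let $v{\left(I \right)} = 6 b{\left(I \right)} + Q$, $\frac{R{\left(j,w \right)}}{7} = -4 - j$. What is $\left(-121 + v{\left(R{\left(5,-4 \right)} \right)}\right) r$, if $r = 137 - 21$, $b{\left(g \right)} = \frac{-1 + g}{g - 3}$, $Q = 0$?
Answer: $- \frac{146972}{11} \approx -13361.0$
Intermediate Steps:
$b{\left(g \right)} = \frac{-1 + g}{-3 + g}$
$R{\left(j,w \right)} = -28 - 7 j$ ($R{\left(j,w \right)} = 7 \left(-4 - j\right) = -28 - 7 j$)
$r = 116$ ($r = 137 - 21 = 116$)
$v{\left(I \right)} = \frac{6 \left(-1 + I\right)}{-3 + I}$ ($v{\left(I \right)} = 6 \frac{-1 + I}{-3 + I} + 0 = \frac{6 \left(-1 + I\right)}{-3 + I} + 0 = \frac{6 \left(-1 + I\right)}{-3 + I}$)
$\left(-121 + v{\left(R{\left(5,-4 \right)} \right)}\right) r = \left(-121 + \frac{6 \left(-1 - 63\right)}{-3 - 63}\right) 116 = \left(-121 + 6 \frac{1}{-66} \left(-64\right)\right) 116 = \left(-121 + 6 \left(- \frac{1}{66}\right) \left(-64\right)\right) 116 = \left(-121 + \frac{64}{11}\right) 116 = \left(- \frac{1267}{11}\right) 116 = - \frac{146972}{11}$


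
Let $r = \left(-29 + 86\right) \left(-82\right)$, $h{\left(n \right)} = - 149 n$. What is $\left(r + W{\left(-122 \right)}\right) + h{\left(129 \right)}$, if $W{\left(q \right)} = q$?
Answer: $-24017$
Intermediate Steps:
$r = -4674$ ($r = 57 \left(-82\right) = -4674$)
$\left(r + W{\left(-122 \right)}\right) + h{\left(129 \right)} = \left(-4674 - 122\right) - 19221 = -4796 - 19221 = -24017$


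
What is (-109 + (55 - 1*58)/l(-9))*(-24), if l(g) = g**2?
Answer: 23552/9 ≈ 2616.9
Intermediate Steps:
(-109 + (55 - 1*58)/l(-9))*(-24) = (-109 + (55 - 1*58)/((-9)**2))*(-24) = (-109 + (55 - 58)/81)*(-24) = (-109 - 3*1/81)*(-24) = (-109 - 1/27)*(-24) = -2944/27*(-24) = 23552/9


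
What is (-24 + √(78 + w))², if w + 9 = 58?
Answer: (24 - √127)² ≈ 162.07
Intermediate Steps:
w = 49 (w = -9 + 58 = 49)
(-24 + √(78 + w))² = (-24 + √(78 + 49))² = (-24 + √127)²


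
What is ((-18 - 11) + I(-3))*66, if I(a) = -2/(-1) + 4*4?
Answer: -726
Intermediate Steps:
I(a) = 18 (I(a) = -2*(-1) + 16 = 2 + 16 = 18)
((-18 - 11) + I(-3))*66 = ((-18 - 11) + 18)*66 = (-29 + 18)*66 = -11*66 = -726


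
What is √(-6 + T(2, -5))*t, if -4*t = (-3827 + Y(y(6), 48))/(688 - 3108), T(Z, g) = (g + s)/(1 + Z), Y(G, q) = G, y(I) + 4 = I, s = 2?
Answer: -765*I*√7/1936 ≈ -1.0455*I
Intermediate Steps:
y(I) = -4 + I
T(Z, g) = (2 + g)/(1 + Z) (T(Z, g) = (g + 2)/(1 + Z) = (2 + g)/(1 + Z))
t = -765/1936 (t = -(-3827 + (-4 + 6))/(4*(688 - 3108)) = -(-3827 + 2)/(4*(-2420)) = -(-3825)*(-1)/(4*2420) = -¼*765/484 = -765/1936 ≈ -0.39514)
√(-6 + T(2, -5))*t = √(-6 + (2 - 5)/(1 + 2))*(-765/1936) = √(-6 - 3/3)*(-765/1936) = √(-6 + (⅓)*(-3))*(-765/1936) = √(-6 - 1)*(-765/1936) = √(-7)*(-765/1936) = (I*√7)*(-765/1936) = -765*I*√7/1936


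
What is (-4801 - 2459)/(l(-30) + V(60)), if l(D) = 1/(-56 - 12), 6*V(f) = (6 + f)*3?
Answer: -493680/2243 ≈ -220.10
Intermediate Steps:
V(f) = 3 + f/2 (V(f) = ((6 + f)*3)/6 = (18 + 3*f)/6 = 3 + f/2)
l(D) = -1/68 (l(D) = 1/(-68) = -1/68)
(-4801 - 2459)/(l(-30) + V(60)) = (-4801 - 2459)/(-1/68 + (3 + (½)*60)) = -7260/(-1/68 + (3 + 30)) = -7260/(-1/68 + 33) = -7260/2243/68 = -7260*68/2243 = -493680/2243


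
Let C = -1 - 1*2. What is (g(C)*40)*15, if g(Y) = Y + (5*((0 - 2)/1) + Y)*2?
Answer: -17400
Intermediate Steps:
C = -3 (C = -1 - 2 = -3)
g(Y) = -20 + 3*Y (g(Y) = Y + (5*(-2*1) + Y)*2 = Y + (5*(-2) + Y)*2 = Y + (-10 + Y)*2 = Y + (-20 + 2*Y) = -20 + 3*Y)
(g(C)*40)*15 = ((-20 + 3*(-3))*40)*15 = ((-20 - 9)*40)*15 = -29*40*15 = -1160*15 = -17400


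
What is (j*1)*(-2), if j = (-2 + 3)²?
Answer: -2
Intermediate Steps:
j = 1 (j = 1² = 1)
(j*1)*(-2) = (1*1)*(-2) = 1*(-2) = -2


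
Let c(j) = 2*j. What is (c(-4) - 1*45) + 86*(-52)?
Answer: -4525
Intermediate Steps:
(c(-4) - 1*45) + 86*(-52) = (2*(-4) - 1*45) + 86*(-52) = (-8 - 45) - 4472 = -53 - 4472 = -4525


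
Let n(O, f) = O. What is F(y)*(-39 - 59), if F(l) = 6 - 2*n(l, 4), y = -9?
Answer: -2352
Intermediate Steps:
F(l) = 6 - 2*l
F(y)*(-39 - 59) = (6 - 2*(-9))*(-39 - 59) = (6 + 18)*(-98) = 24*(-98) = -2352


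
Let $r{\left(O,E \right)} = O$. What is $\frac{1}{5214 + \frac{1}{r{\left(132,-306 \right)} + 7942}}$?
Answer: $\frac{8074}{42097837} \approx 0.00019179$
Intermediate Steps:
$\frac{1}{5214 + \frac{1}{r{\left(132,-306 \right)} + 7942}} = \frac{1}{5214 + \frac{1}{132 + 7942}} = \frac{1}{5214 + \frac{1}{8074}} = \frac{1}{\frac{42097837}{8074}} = \frac{8074}{42097837}$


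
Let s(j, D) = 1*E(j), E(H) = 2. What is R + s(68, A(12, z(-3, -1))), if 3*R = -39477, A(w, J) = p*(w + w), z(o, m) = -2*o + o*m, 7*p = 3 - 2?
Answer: -13157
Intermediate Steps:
p = ⅐ (p = (3 - 2)/7 = (⅐)*1 = ⅐ ≈ 0.14286)
z(o, m) = -2*o + m*o
A(w, J) = 2*w/7 (A(w, J) = (w + w)/7 = (2*w)/7 = 2*w/7)
s(j, D) = 2 (s(j, D) = 1*2 = 2)
R = -13159 (R = (⅓)*(-39477) = -13159)
R + s(68, A(12, z(-3, -1))) = -13159 + 2 = -13157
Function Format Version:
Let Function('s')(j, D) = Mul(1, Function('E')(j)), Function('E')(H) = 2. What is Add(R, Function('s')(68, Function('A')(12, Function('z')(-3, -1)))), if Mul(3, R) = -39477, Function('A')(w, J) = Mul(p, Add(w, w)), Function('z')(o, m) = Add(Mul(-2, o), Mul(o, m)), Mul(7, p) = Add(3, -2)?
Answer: -13157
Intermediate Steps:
p = Rational(1, 7) (p = Mul(Rational(1, 7), Add(3, -2)) = Mul(Rational(1, 7), 1) = Rational(1, 7) ≈ 0.14286)
Function('z')(o, m) = Add(Mul(-2, o), Mul(m, o))
Function('A')(w, J) = Mul(Rational(2, 7), w) (Function('A')(w, J) = Mul(Rational(1, 7), Add(w, w)) = Mul(Rational(1, 7), Mul(2, w)) = Mul(Rational(2, 7), w))
Function('s')(j, D) = 2 (Function('s')(j, D) = Mul(1, 2) = 2)
R = -13159 (R = Mul(Rational(1, 3), -39477) = -13159)
Add(R, Function('s')(68, Function('A')(12, Function('z')(-3, -1)))) = Add(-13159, 2) = -13157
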